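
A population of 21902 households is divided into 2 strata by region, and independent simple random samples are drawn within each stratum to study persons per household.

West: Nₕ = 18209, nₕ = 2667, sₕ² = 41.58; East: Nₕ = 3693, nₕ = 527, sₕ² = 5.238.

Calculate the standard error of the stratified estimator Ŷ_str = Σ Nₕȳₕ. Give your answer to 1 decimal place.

Var(Ŷ_str) = Σₕ Nₕ²(1 − fₕ)sₕ²/nₕ.
West: 18209²·(1 − 2667/18209)·41.58/2667 = 4.4121927 × 10^6.
East: 3693²·(1 − 527/3693)·5.238/527 = 116210.43.
Sum = 4.5284031 × 10^6.
SE = √(4.5284031 × 10^6) = 2128.0.

2128.0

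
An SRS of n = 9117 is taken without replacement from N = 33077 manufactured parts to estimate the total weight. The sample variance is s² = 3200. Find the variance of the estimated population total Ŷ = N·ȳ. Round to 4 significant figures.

Var(Ŷ) = N²·Var(ȳ) = N²·(1 − n/N)·s²/n.
f = 9117/33077 = 0.27562959; Var(ȳ) = 0.72437041·3200/9117 = 0.25424869.
Var(Ŷ) = 33077² · 0.25424869 = 2.7817042 × 10^8.

2.782 × 10^8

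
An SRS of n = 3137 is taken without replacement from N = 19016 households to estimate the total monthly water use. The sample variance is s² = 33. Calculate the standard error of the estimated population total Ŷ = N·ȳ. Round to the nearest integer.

1782

Var(Ŷ) = N²·Var(ȳ) = N²·(1 − n/N)·s²/n.
f = 3137/19016 = 0.16496634; Var(ȳ) = 0.83503366·33/3137 = 0.008784224.
Var(Ŷ) = 19016² · 0.008784224 = 3.1764479 × 10^6.
SE(Ŷ) = √(3.1764479 × 10^6) = 1782.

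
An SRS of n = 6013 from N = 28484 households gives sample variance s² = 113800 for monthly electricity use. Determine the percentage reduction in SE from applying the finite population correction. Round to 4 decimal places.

f = n/N = 6013/28484 = 0.21110097.
SE_no-fpc = √(s²/n) = 4.3503633; SE_fpc = √((1−f)s²/n) = 3.8639922.
Ratio = √(1−f) = 0.88819988. Reduction = 100·(1 − 0.88819988) = 11.1800%.

11.1800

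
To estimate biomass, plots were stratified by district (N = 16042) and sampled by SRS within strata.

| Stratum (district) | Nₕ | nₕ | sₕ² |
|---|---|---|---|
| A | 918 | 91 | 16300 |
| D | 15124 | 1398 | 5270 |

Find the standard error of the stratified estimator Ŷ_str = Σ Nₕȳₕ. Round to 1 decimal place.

Var(Ŷ_str) = Σₕ Nₕ²(1 − fₕ)sₕ²/nₕ.
A: 918²·(1 − 91/918)·16300/91 = 1.3598606 × 10^8.
D: 15124²·(1 − 1398/15124)·5270/1398 = 7.8255362 × 10^8.
Sum = 9.1853968 × 10^8.
SE = √(9.1853968 × 10^8) = 30307.4.

30307.4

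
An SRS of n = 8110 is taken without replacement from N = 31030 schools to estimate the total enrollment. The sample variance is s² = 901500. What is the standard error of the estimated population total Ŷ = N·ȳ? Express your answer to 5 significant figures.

281170

Var(Ŷ) = N²·Var(ȳ) = N²·(1 − n/N)·s²/n.
f = 8110/31030 = 0.26135997; Var(ȳ) = 0.73864003·901500/8110 = 82.106533.
Var(Ŷ) = 31030² · 82.106533 = 7.905717 × 10^10.
SE(Ŷ) = √(7.905717 × 10^10) = 281170.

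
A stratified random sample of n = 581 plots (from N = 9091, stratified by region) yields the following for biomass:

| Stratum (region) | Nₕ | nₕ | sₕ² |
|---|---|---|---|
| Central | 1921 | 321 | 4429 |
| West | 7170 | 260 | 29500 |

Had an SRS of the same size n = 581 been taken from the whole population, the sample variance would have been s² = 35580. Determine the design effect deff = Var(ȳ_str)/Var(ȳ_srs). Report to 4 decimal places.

Var(ȳ_str) = Σ Wₕ²(1−fₕ)sₕ²/nₕ with Wₕ = Nₕ/9091:
  Central: (1921/9091)²·(1−321/1921)·4429/321 = 0.51312678
  West: (7170/9091)²·(1−260/7170)·29500/260 = 68.017796
  → Var(ȳ_str) = 68.530923.
Var(ȳ_srs) = (1 − 581/9091)·35580/581 = 57.325482.
deff = 68.530923 / 57.325482 = 1.1955.

1.1955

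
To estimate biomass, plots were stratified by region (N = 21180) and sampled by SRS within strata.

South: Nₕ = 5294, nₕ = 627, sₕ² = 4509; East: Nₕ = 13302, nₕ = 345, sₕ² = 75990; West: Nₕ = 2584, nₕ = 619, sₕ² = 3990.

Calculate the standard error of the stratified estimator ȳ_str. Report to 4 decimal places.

9.2247

Var(ȳ_str) = Σₕ Wₕ²(1 − fₕ)sₕ²/nₕ with Wₕ = Nₕ/N, N = 21180.
South: Wₕ = 0.24995279; term = 0.24995279²·(1 − 0.11843597)·4509/627 = 0.39607964.
East: Wₕ = 0.62804533; term = 0.62804533²·(1 − 0.02593595)·75990/345 = 84.62659.
West: Wₕ = 0.12200189; term = 0.12200189²·(1 − 0.23955108)·3990/619 = 0.072960096.
Sum = 85.09563.
SE = √(85.09563) = 9.2247.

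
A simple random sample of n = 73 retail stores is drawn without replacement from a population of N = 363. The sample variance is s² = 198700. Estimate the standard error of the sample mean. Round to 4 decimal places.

Under SRS without replacement, Var(ȳ) = (1 − f)·s²/n with f = n/N = 73/363 = 0.20110193.
Var(ȳ) = (1 − 0.20110193)·198700/73 = 0.79889807·2721.9178 = 2174.5349.
SE(ȳ) = √(2174.5349) = 46.6319.

46.6319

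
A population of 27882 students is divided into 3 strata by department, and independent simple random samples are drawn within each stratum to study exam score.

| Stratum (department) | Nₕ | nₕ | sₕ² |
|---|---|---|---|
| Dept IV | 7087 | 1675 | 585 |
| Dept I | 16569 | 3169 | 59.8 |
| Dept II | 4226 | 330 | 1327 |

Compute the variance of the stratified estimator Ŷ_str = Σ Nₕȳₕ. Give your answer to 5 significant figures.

Var(Ŷ_str) = Σₕ Nₕ²(1 − fₕ)sₕ²/nₕ.
Dept IV: 7087²·(1 − 1675/7087)·585/1675 = 1.3395572 × 10^7.
Dept I: 16569²·(1 − 3169/16569)·59.8/3169 = 4.1896722 × 10^6.
Dept II: 4226²·(1 − 330/4226)·1327/330 = 6.6207231 × 10^7.
Sum = 8.3792475 × 10^7.

8.3792 × 10^7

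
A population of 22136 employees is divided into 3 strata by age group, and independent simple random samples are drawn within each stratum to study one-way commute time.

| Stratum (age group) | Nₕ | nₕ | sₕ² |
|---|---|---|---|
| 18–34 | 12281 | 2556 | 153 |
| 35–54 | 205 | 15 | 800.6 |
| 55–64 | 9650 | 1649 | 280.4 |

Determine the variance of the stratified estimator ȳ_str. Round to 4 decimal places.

0.0456

Var(ȳ_str) = Σₕ Wₕ²(1 − fₕ)sₕ²/nₕ with Wₕ = Nₕ/N, N = 22136.
18–34: Wₕ = 0.55479761; term = 0.55479761²·(1 − 0.20812637)·153/2556 = 0.014590011.
35–54: Wₕ = 0.00926093; term = 0.00926093²·(1 − 0.07317073)·800.6/15 = 0.0042426138.
55–64: Wₕ = 0.43594145; term = 0.43594145²·(1 − 0.17088083)·280.4/1649 = 0.026793574.
Sum = 0.045626199.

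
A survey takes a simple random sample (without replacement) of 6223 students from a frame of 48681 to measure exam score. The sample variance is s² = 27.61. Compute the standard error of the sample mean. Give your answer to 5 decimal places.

0.06221

Under SRS without replacement, Var(ȳ) = (1 − f)·s²/n with f = n/N = 6223/48681 = 0.12783221.
Var(ȳ) = (1 − 0.12783221)·27.61/6223 = 0.87216779·0.0044367668 = 0.0038696051.
SE(ȳ) = √(0.0038696051) = 0.06221.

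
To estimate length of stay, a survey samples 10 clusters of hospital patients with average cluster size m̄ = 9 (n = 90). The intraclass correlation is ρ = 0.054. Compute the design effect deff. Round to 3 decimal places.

deff = 1 + (9 − 1)·0.054 = 1 + 0.432 = 1.432.

1.432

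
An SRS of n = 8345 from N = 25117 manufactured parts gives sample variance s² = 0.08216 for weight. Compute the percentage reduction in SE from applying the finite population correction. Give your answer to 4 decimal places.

18.2837

f = n/N = 8345/25117 = 0.33224509.
SE_no-fpc = √(s²/n) = 0.0031377407; SE_fpc = √((1−f)s²/n) = 0.0025640447.
Ratio = √(1−f) = 0.81716272. Reduction = 100·(1 − 0.81716272) = 18.2837%.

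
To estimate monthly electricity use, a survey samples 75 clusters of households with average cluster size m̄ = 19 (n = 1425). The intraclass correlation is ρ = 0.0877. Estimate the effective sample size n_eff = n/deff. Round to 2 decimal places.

deff = 1 + (19 − 1)·0.0877 = 1 + 1.5786 = 2.5786.
n_eff = 1425 / 2.5786 = 552.63.

552.63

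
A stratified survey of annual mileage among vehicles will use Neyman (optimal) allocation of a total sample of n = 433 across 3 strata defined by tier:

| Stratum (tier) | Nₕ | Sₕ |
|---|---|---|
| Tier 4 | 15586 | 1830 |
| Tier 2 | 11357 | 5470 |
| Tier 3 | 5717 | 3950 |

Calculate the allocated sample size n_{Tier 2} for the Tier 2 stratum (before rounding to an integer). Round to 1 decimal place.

Neyman allocation: nₕ = n·NₕSₕ / Σⱼ NⱼSⱼ.
Σ NⱼSⱼ = 15586·1830 + 11357·5470 + 5717·3950 = 1.1322732 × 10^8.
n_{Tier 2} = 433·11357·5470 / (1.1322732 × 10^8) = 237.6.

237.6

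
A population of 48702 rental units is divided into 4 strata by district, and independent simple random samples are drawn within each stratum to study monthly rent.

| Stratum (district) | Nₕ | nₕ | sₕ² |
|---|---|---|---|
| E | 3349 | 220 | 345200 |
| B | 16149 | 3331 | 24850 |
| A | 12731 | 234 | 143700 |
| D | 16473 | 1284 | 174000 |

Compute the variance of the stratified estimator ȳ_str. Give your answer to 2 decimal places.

Var(ȳ_str) = Σₕ Wₕ²(1 − fₕ)sₕ²/nₕ with Wₕ = Nₕ/N, N = 48702.
E: Wₕ = 0.06876514; term = 0.06876514²·(1 − 0.06569125)·345200/220 = 6.9322661.
B: Wₕ = 0.33158803; term = 0.33158803²·(1 − 0.20626664)·24850/3331 = 0.65106458.
A: Wₕ = 0.26140610; term = 0.26140610²·(1 − 0.01838033)·143700/234 = 41.192259.
D: Wₕ = 0.33824073; term = 0.33824073²·(1 − 0.07794573)·174000/1284 = 14.295275.
Sum = 63.070865.

63.07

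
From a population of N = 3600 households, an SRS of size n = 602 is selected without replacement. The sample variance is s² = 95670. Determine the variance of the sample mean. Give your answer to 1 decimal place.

132.3

Under SRS without replacement, Var(ȳ) = (1 − f)·s²/n with f = n/N = 602/3600 = 0.16722222.
Var(ȳ) = (1 − 0.16722222)·95670/602 = 0.83277778·158.92027 = 132.34527.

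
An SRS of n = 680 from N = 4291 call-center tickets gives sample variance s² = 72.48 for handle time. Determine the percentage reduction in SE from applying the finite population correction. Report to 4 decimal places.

8.2651

f = n/N = 680/4291 = 0.15847122.
SE_no-fpc = √(s²/n) = 0.32647854; SE_fpc = √((1−f)s²/n) = 0.29949469.
Ratio = √(1−f) = 0.91734878. Reduction = 100·(1 − 0.91734878) = 8.2651%.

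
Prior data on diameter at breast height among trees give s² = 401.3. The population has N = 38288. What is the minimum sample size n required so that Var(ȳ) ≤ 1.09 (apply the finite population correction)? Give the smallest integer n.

365

Without fpc, n₀ = s²/D = 401.3/1.09 = 368.1651.
With fpc, (1 − n/N)·s²/n ≤ D requires n ≥ n₀/(1 + n₀/N) = 368.1651/(1 + 368.1651/38288) = 364.6587.
Rounding up, n = 365.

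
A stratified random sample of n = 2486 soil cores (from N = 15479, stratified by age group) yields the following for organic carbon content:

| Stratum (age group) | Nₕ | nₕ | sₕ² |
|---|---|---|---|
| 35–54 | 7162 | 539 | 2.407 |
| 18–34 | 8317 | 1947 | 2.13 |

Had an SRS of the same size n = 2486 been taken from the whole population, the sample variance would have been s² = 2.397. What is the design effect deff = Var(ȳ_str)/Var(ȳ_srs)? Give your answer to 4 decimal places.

Var(ȳ_str) = Σ Wₕ²(1−fₕ)sₕ²/nₕ with Wₕ = Nₕ/15479:
  35–54: (7162/15479)²·(1−539/7162)·2.407/539 = 8.8407803 × 10^-4
  18–34: (8317/15479)²·(1−1947/8317)·2.13/1947 = 2.4189895 × 10^-4
  → Var(ȳ_str) = 0.001125977.
Var(ȳ_srs) = (1 − 2486/15479)·2.397/2486 = 8.0934455 × 10^-4.
deff = 0.001125977 / (8.0934455 × 10^-4) = 1.3912.

1.3912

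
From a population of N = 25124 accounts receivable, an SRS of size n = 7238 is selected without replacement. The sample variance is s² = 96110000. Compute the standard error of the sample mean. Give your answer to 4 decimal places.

Under SRS without replacement, Var(ȳ) = (1 − f)·s²/n with f = n/N = 7238/25124 = 0.28809107.
Var(ȳ) = (1 − 0.28809107)·96110000/7238 = 0.71190893·13278.53 = 9453.1041.
SE(ȳ) = √(9453.1041) = 97.2271.

97.2271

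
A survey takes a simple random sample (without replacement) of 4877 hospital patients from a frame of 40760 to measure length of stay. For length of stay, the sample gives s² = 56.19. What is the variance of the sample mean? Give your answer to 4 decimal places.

Under SRS without replacement, Var(ȳ) = (1 − f)·s²/n with f = n/N = 4877/40760 = 0.11965162.
Var(ȳ) = (1 − 0.11965162)·56.19/4877 = 0.88034838·0.011521427 = 0.01014287.

0.0101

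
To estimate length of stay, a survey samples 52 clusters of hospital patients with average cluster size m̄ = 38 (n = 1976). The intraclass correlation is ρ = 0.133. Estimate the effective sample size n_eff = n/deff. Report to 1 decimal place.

deff = 1 + (38 − 1)·0.133 = 1 + 4.921 = 5.921.
n_eff = 1976 / 5.921 = 333.7.

333.7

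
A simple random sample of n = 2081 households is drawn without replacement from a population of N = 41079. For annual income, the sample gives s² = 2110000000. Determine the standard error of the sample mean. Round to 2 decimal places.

Under SRS without replacement, Var(ȳ) = (1 − f)·s²/n with f = n/N = 2081/41079 = 0.05065849.
Var(ȳ) = (1 − 0.05065849)·2110000000/2081 = 0.94934151·1.0139356 × 10^6 = 962571.16.
SE(ȳ) = √(962571.16) = 981.11.

981.11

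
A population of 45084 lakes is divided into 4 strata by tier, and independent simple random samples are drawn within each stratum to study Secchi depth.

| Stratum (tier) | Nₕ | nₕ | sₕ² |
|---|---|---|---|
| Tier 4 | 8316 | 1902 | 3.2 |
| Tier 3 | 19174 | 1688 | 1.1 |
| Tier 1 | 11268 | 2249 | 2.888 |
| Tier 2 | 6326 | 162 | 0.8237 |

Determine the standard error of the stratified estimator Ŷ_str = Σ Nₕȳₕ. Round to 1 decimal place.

Var(Ŷ_str) = Σₕ Nₕ²(1 − fₕ)sₕ²/nₕ.
Tier 4: 8316²·(1 − 1902/8316)·3.2/1902 = 89739.346.
Tier 3: 19174²·(1 − 1688/19174)·1.1/1688 = 218485.91.
Tier 1: 11268²·(1 − 2249/11268)·2.888/2249 = 130500.74.
Tier 2: 6326²·(1 − 162/6326)·0.8237/162 = 198264.92.
Sum = 636990.92.
SE = √(636990.92) = 798.1.

798.1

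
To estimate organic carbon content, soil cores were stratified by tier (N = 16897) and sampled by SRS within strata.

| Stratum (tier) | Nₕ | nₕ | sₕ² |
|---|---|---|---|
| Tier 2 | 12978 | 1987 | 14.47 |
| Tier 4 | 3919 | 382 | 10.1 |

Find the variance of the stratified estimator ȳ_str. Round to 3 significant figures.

Var(ȳ_str) = Σₕ Wₕ²(1 − fₕ)sₕ²/nₕ with Wₕ = Nₕ/N, N = 16897.
Tier 2: Wₕ = 0.76806534; term = 0.76806534²·(1 − 0.15310526)·14.47/1987 = 0.0036382826.
Tier 4: Wₕ = 0.23193466; term = 0.23193466²·(1 − 0.09747385)·10.1/382 = 0.0012836574.
Sum = 0.00492194.

0.00492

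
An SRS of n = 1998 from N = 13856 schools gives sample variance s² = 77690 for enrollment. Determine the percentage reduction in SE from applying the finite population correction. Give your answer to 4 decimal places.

f = n/N = 1998/13856 = 0.14419746.
SE_no-fpc = √(s²/n) = 6.2356943; SE_fpc = √((1−f)s²/n) = 5.7686157.
Ratio = √(1−f) = 0.92509596. Reduction = 100·(1 − 0.92509596) = 7.4904%.

7.4904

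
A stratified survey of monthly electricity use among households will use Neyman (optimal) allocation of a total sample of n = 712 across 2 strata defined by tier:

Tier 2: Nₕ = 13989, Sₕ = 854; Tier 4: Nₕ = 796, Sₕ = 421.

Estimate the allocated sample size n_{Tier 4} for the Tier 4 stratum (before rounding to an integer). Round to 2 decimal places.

19.43

Neyman allocation: nₕ = n·NₕSₕ / Σⱼ NⱼSⱼ.
Σ NⱼSⱼ = 13989·854 + 796·421 = 1.2281722 × 10^7.
n_{Tier 4} = 712·796·421 / (1.2281722 × 10^7) = 19.43.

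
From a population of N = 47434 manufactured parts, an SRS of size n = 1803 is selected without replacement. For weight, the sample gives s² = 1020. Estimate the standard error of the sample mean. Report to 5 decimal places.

0.73771

Under SRS without replacement, Var(ȳ) = (1 − f)·s²/n with f = n/N = 1803/47434 = 0.03801071.
Var(ȳ) = (1 − 0.03801071)·1020/1803 = 0.96198929·0.56572379 = 0.54422023.
SE(ȳ) = √(0.54422023) = 0.73771.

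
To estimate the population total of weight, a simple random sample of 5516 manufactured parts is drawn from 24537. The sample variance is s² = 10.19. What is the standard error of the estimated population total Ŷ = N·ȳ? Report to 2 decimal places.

Var(Ŷ) = N²·Var(ȳ) = N²·(1 − n/N)·s²/n.
f = 5516/24537 = 0.22480336; Var(ȳ) = 0.77519664·10.19/5516 = 0.001432062.
Var(Ŷ) = 24537² · 0.001432062 = 862193.5.
SE(Ŷ) = √(862193.5) = 928.54.

928.54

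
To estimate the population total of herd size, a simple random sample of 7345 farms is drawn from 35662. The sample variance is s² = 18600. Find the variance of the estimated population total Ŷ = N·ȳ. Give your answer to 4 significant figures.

Var(Ŷ) = N²·Var(ȳ) = N²·(1 − n/N)·s²/n.
f = 7345/35662 = 0.20596153; Var(ȳ) = 0.79403847·18600/7345 = 2.0107714.
Var(Ŷ) = 35662² · 2.0107714 = 2.5572553 × 10^9.

2.557 × 10^9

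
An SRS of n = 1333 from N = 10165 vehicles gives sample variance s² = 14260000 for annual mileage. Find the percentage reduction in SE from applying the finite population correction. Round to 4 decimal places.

6.7871

f = n/N = 1333/10165 = 0.13113625.
SE_no-fpc = √(s²/n) = 103.42956; SE_fpc = √((1−f)s²/n) = 96.409655.
Ratio = √(1−f) = 0.93212861. Reduction = 100·(1 − 0.93212861) = 6.7871%.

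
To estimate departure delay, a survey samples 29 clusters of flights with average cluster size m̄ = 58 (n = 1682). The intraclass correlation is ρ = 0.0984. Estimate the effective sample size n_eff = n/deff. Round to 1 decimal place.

254.5

deff = 1 + (58 − 1)·0.0984 = 1 + 5.6088 = 6.6088.
n_eff = 1682 / 6.6088 = 254.5.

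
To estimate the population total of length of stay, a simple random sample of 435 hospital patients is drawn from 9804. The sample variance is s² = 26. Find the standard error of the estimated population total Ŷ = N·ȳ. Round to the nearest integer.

Var(Ŷ) = N²·Var(ȳ) = N²·(1 − n/N)·s²/n.
f = 435/9804 = 0.04436965; Var(ȳ) = 0.95563035·26/435 = 0.057118136.
Var(Ŷ) = 9804² · 0.057118136 = 5.4901048 × 10^6.
SE(Ŷ) = √(5.4901048 × 10^6) = 2343.

2343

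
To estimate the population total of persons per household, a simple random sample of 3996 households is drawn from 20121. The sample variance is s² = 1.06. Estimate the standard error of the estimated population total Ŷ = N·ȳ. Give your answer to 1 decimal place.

Var(Ŷ) = N²·Var(ȳ) = N²·(1 − n/N)·s²/n.
f = 3996/20121 = 0.19859848; Var(ȳ) = 0.80140152·1.06/3996 = 2.1258399 × 10^-4.
Var(Ŷ) = 20121² · (2.1258399 × 10^-4) = 86065.615.
SE(Ŷ) = √(86065.615) = 293.4.

293.4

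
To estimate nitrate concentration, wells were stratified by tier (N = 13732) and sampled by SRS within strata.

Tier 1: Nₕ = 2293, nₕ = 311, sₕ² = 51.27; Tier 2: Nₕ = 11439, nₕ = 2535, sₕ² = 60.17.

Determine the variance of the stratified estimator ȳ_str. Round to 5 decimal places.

Var(ȳ_str) = Σₕ Wₕ²(1 − fₕ)sₕ²/nₕ with Wₕ = Nₕ/N, N = 13732.
Tier 1: Wₕ = 0.16698223; term = 0.16698223²·(1 − 0.13563018)·51.27/311 = 0.0039732239.
Tier 2: Wₕ = 0.83301777; term = 0.83301777²·(1 − 0.22161028)·60.17/2535 = 0.01282058.
Sum = 0.016793804.

0.01679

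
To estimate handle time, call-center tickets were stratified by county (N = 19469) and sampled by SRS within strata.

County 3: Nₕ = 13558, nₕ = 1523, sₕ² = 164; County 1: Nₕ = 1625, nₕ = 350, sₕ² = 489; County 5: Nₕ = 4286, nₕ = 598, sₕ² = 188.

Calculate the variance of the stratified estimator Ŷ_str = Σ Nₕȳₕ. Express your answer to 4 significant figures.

2.543 × 10^7

Var(Ŷ_str) = Σₕ Nₕ²(1 − fₕ)sₕ²/nₕ.
County 3: 13558²·(1 − 1523/13558)·164/1523 = 1.7570563 × 10^7.
County 1: 1625²·(1 − 350/1625)·489/350 = 2.8947054 × 10^6.
County 5: 4286²·(1 − 598/4286)·188/598 = 4.9693518 × 10^6.
Sum = 2.543462 × 10^7.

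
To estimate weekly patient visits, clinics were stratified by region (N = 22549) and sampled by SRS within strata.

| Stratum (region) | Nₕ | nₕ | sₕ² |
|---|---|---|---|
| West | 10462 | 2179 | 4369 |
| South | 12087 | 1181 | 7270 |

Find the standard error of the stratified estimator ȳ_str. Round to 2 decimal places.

Var(ȳ_str) = Σₕ Wₕ²(1 − fₕ)sₕ²/nₕ with Wₕ = Nₕ/N, N = 22549.
West: Wₕ = 0.46396736; term = 0.46396736²·(1 − 0.20827758)·4369/2179 = 0.34172175.
South: Wₕ = 0.53603264; term = 0.53603264²·(1 − 0.09770828)·7270/1181 = 1.5959304.
Sum = 1.9376522.
SE = √(1.9376522) = 1.39.

1.39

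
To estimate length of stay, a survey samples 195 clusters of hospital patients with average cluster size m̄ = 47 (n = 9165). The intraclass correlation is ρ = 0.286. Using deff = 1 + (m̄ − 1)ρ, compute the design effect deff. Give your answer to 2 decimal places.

deff = 1 + (47 − 1)·0.286 = 1 + 13.156 = 14.156.

14.16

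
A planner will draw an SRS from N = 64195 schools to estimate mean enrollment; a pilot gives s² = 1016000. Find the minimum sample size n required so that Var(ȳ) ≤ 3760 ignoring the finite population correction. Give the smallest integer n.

Without fpc, n₀ = s²/D = 1016000/3760 = 270.2128.
Rounding up, n = 271.

271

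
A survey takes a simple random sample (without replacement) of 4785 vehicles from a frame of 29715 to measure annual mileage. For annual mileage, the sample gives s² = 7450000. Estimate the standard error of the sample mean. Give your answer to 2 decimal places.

Under SRS without replacement, Var(ȳ) = (1 − f)·s²/n with f = n/N = 4785/29715 = 0.16102978.
Var(ȳ) = (1 − 0.16102978)·7450000/4785 = 0.83897022·1556.9488 = 1306.2337.
SE(ȳ) = √(1306.2337) = 36.14.

36.14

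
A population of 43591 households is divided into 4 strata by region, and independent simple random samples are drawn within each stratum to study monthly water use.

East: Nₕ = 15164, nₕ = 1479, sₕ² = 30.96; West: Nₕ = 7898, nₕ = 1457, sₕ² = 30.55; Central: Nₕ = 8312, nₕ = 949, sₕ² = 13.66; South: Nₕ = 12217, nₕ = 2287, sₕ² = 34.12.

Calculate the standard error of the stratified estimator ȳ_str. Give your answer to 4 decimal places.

0.0653

Var(ȳ_str) = Σₕ Wₕ²(1 − fₕ)sₕ²/nₕ with Wₕ = Nₕ/N, N = 43591.
East: Wₕ = 0.34786997; term = 0.34786997²·(1 − 0.09753363)·30.96/1479 = 0.002286113.
West: Wₕ = 0.18118419; term = 0.18118419²·(1 − 0.18447708)·30.55/1457 = 5.6134315 × 10^-4.
Central: Wₕ = 0.19068156; term = 0.19068156²·(1 − 0.11417228)·13.66/949 = 4.6360825 × 10^-4.
South: Wₕ = 0.28026427; term = 0.28026427²·(1 − 0.18719817)·34.12/2287 = 9.5249568 × 10^-4.
Sum = 0.0042635601.
SE = √(0.0042635601) = 0.0653.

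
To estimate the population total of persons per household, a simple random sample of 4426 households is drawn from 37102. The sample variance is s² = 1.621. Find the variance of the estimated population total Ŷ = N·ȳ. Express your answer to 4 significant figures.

444000

Var(Ŷ) = N²·Var(ȳ) = N²·(1 − n/N)·s²/n.
f = 4426/37102 = 0.11929276; Var(ȳ) = 0.88070724·1.621/4426 = 3.2255455 × 10^-4.
Var(Ŷ) = 37102² · (3.2255455 × 10^-4) = 444015.18.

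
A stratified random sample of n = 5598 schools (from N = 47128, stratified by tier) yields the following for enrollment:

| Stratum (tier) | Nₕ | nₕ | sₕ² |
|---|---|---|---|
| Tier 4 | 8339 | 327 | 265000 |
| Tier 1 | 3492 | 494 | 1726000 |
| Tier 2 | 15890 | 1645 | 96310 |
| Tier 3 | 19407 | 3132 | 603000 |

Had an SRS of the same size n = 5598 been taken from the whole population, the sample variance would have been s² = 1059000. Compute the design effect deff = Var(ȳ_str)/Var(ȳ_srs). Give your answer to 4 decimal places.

0.4451

Var(ȳ_str) = Σ Wₕ²(1−fₕ)sₕ²/nₕ with Wₕ = Nₕ/47128:
  Tier 4: (8339/47128)²·(1−327/8339)·265000/327 = 24.377828
  Tier 1: (3492/47128)²·(1−494/3492)·1726000/494 = 16.46879
  Tier 2: (15890/47128)²·(1−1645/15890)·96310/1645 = 5.9666946
  Tier 3: (19407/47128)²·(1−3132/19407)·603000/3132 = 27.37896
  → Var(ȳ_str) = 74.192273.
Var(ȳ_srs) = (1 − 5598/47128)·1059000/5598 = 166.70399.
deff = 74.192273 / 166.70399 = 0.4451.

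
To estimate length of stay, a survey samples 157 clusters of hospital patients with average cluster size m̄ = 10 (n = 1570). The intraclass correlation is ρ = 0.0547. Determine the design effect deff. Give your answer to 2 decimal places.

deff = 1 + (10 − 1)·0.0547 = 1 + 0.4923 = 1.4923.

1.49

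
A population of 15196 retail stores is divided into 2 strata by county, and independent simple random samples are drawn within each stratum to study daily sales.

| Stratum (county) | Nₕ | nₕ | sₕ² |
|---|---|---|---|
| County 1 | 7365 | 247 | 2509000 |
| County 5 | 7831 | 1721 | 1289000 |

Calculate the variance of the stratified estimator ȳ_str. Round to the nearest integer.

2461

Var(ȳ_str) = Σₕ Wₕ²(1 − fₕ)sₕ²/nₕ with Wₕ = Nₕ/N, N = 15196.
County 1: Wₕ = 0.48466702; term = 0.48466702²·(1 − 0.03353700)·2509000/247 = 2306.088.
County 5: Wₕ = 0.51533298; term = 0.51533298²·(1 − 0.21976759)·1289000/1721 = 155.19292.
Sum = 2461.2809.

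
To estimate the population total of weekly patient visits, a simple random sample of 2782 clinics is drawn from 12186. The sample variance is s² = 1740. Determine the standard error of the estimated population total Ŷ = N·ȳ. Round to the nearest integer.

8466

Var(Ŷ) = N²·Var(ȳ) = N²·(1 − n/N)·s²/n.
f = 2782/12186 = 0.22829476; Var(ȳ) = 0.77170524·1740/2782 = 0.48266251.
Var(Ŷ) = 12186² · 0.48266251 = 7.1674705 × 10^7.
SE(Ŷ) = √(7.1674705 × 10^7) = 8466.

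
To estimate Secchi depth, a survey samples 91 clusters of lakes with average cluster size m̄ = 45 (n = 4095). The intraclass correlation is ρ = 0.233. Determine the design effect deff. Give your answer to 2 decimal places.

deff = 1 + (45 − 1)·0.233 = 1 + 10.252 = 11.252.

11.25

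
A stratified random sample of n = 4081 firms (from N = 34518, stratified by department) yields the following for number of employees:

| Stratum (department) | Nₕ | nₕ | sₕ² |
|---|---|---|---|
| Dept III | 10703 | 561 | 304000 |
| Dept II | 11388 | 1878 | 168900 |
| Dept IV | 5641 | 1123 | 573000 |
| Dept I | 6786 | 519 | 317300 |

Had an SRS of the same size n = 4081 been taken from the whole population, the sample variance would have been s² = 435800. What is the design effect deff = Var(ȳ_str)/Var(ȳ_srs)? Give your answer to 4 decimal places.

0.9588

Var(ȳ_str) = Σ Wₕ²(1−fₕ)sₕ²/nₕ with Wₕ = Nₕ/34518:
  Dept III: (10703/34518)²·(1−561/10703)·304000/561 = 49.368349
  Dept II: (11388/34518)²·(1−1878/11388)·168900/1878 = 8.1746805
  Dept IV: (5641/34518)²·(1−1123/5641)·573000/1123 = 10.91405
  Dept I: (6786/34518)²·(1−519/6786)·317300/519 = 21.821521
  → Var(ȳ_str) = 90.278601.
Var(ȳ_srs) = (1 − 4081/34518)·435800/4081 = 94.162255.
deff = 90.278601 / 94.162255 = 0.9588.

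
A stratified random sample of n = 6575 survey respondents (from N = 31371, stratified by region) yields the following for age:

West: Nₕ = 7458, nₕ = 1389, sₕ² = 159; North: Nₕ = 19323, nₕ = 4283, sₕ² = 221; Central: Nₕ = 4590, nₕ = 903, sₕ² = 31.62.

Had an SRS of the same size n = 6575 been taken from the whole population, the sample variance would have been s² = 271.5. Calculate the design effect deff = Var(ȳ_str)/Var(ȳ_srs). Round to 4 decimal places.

Var(ȳ_str) = Σ Wₕ²(1−fₕ)sₕ²/nₕ with Wₕ = Nₕ/31371:
  West: (7458/31371)²·(1−1389/7458)·159/1389 = 0.005264749
  North: (19323/31371)²·(1−4283/19323)·221/4283 = 0.015237365
  Central: (4590/31371)²·(1−903/4590)·31.62/903 = 6.0214795 × 10^-4
  → Var(ȳ_str) = 0.021104262.
Var(ȳ_srs) = (1 − 6575/31371)·271.5/6575 = 0.032638286.
deff = 0.021104262 / 0.032638286 = 0.6466.

0.6466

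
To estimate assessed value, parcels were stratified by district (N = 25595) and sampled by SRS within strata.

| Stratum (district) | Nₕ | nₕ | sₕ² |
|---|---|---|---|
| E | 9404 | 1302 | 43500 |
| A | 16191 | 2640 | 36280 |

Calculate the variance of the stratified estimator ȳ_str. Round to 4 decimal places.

Var(ȳ_str) = Σₕ Wₕ²(1 − fₕ)sₕ²/nₕ with Wₕ = Nₕ/N, N = 25595.
E: Wₕ = 0.36741551; term = 0.36741551²·(1 − 0.13845172)·43500/1302 = 3.8857322.
A: Wₕ = 0.63258449; term = 0.63258449²·(1 − 0.16305355)·36280/2640 = 4.6025456.
Sum = 8.4882778.

8.4883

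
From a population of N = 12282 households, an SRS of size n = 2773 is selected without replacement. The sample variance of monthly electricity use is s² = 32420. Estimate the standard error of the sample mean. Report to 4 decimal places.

Under SRS without replacement, Var(ȳ) = (1 − f)·s²/n with f = n/N = 2773/12282 = 0.22577756.
Var(ȳ) = (1 − 0.22577756)·32420/2773 = 0.77422244·11.691309 = 9.0516738.
SE(ȳ) = √(9.0516738) = 3.0086.

3.0086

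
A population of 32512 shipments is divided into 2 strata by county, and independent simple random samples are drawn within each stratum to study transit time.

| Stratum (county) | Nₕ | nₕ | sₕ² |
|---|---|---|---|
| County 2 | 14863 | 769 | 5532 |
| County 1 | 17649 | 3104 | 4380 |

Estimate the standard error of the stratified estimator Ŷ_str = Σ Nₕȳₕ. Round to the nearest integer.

Var(Ŷ_str) = Σₕ Nₕ²(1 − fₕ)sₕ²/nₕ.
County 2: 14863²·(1 − 769/14863)·5532/769 = 1.5069421 × 10^9.
County 1: 17649²·(1 − 3104/17649)·4380/3104 = 3.6223151 × 10^8.
Sum = 1.8691736 × 10^9.
SE = √(1.8691736 × 10^9) = 43234.

43234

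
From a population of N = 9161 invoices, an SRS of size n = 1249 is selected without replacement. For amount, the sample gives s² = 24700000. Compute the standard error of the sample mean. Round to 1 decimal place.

Under SRS without replacement, Var(ȳ) = (1 − f)·s²/n with f = n/N = 1249/9161 = 0.13633883.
Var(ȳ) = (1 − 0.13633883)·24700000/1249 = 0.86366117·19775.821 = 17079.608.
SE(ȳ) = √(17079.608) = 130.7.

130.7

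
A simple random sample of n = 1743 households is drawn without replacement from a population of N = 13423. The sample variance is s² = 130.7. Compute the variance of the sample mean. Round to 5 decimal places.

Under SRS without replacement, Var(ȳ) = (1 − f)·s²/n with f = n/N = 1743/13423 = 0.12985175.
Var(ȳ) = (1 − 0.12985175)·130.7/1743 = 0.87014825·0.074985657 = 0.065248638.

0.06525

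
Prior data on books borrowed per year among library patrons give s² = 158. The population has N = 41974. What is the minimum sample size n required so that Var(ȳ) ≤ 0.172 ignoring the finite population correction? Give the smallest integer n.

919

Without fpc, n₀ = s²/D = 158/0.172 = 918.6047.
Rounding up, n = 919.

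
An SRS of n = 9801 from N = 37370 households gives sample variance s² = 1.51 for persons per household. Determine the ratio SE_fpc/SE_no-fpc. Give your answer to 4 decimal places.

0.8589

f = n/N = 9801/37370 = 0.26226920.
SE_no-fpc = √(s²/n) = 0.012412329; SE_fpc = √((1−f)s²/n) = 0.010661105.
Ratio = √(1−f) = 0.85891257.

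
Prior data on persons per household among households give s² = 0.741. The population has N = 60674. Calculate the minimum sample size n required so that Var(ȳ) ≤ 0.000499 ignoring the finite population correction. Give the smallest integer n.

1485

Without fpc, n₀ = s²/D = 0.741/0.000499 = 1484.9699.
Rounding up, n = 1485.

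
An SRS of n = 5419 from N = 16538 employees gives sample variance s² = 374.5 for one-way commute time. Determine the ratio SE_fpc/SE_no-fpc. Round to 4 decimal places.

0.8200

f = n/N = 5419/16538 = 0.32766961.
SE_no-fpc = √(s²/n) = 0.26288532; SE_fpc = √((1−f)s²/n) = 0.2155548.
Ratio = √(1−f) = 0.81995755.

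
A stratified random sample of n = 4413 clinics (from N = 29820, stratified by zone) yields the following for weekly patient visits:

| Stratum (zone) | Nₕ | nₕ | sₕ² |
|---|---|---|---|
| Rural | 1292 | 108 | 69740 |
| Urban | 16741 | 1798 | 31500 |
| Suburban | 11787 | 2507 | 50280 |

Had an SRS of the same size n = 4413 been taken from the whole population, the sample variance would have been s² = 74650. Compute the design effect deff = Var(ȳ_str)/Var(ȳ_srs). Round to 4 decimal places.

0.5902

Var(ȳ_str) = Σ Wₕ²(1−fₕ)sₕ²/nₕ with Wₕ = Nₕ/29820:
  Rural: (1292/29820)²·(1−108/1292)·69740/108 = 1.1108544
  Urban: (16741/29820)²·(1−1798/16741)·31500/1798 = 4.9286137
  Suburban: (11787/29820)²·(1−2507/11787)·50280/2507 = 2.4670441
  → Var(ȳ_str) = 8.5065122.
Var(ȳ_srs) = (1 − 4413/29820)·74650/4413 = 14.412577.
deff = 8.5065122 / 14.412577 = 0.5902.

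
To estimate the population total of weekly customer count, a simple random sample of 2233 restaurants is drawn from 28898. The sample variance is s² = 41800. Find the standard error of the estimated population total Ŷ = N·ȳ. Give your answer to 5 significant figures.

120100

Var(Ŷ) = N²·Var(ȳ) = N²·(1 − n/N)·s²/n.
f = 2233/28898 = 0.07727178; Var(ȳ) = 0.92272822·41800/2233 = 17.272745.
Var(Ŷ) = 28898² · 17.272745 = 1.4424373 × 10^10.
SE(Ŷ) = √(1.4424373 × 10^10) = 120100.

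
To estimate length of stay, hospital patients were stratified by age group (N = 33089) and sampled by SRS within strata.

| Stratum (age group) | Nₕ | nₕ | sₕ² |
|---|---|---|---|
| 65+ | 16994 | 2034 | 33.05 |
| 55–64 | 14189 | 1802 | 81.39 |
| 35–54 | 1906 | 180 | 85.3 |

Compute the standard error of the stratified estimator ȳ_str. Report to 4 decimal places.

Var(ȳ_str) = Σₕ Wₕ²(1 − fₕ)sₕ²/nₕ with Wₕ = Nₕ/N, N = 33089.
65+: Wₕ = 0.51358457; term = 0.51358457²·(1 − 0.11968930)·33.05/2034 = 0.0037729447.
55–64: Wₕ = 0.42881320; term = 0.42881320²·(1 − 0.12699979)·81.39/1802 = 0.0072504824.
35–54: Wₕ = 0.05760222; term = 0.05760222²·(1 − 0.09443861)·85.3/180 = 0.0014238785.
Sum = 0.012447306.
SE = √(0.012447306) = 0.1116.

0.1116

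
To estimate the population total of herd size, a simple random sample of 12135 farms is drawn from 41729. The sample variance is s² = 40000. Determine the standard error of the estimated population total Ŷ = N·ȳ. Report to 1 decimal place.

63801.5

Var(Ŷ) = N²·Var(ȳ) = N²·(1 − n/N)·s²/n.
f = 12135/41729 = 0.29080496; Var(ȳ) = 0.70919504·40000/12135 = 2.3376845.
Var(Ŷ) = 41729² · 2.3376845 = 4.0706321 × 10^9.
SE(Ŷ) = √(4.0706321 × 10^9) = 63801.5.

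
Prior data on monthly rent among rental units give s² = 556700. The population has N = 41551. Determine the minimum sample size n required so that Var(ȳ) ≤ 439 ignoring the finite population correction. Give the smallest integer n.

1269

Without fpc, n₀ = s²/D = 556700/439 = 1268.1093.
Rounding up, n = 1269.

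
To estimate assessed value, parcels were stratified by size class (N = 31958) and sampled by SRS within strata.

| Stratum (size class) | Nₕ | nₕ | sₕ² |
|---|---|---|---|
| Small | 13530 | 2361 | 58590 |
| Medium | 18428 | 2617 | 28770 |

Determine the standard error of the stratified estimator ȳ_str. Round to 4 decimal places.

2.6092

Var(ȳ_str) = Σₕ Wₕ²(1 − fₕ)sₕ²/nₕ with Wₕ = Nₕ/N, N = 31958.
Small: Wₕ = 0.42336817; term = 0.42336817²·(1 − 0.17450111)·58590/2361 = 3.6718118.
Medium: Wₕ = 0.57663183; term = 0.57663183²·(1 − 0.14201216)·28770/2617 = 3.1362776.
Sum = 6.8080894.
SE = √(6.8080894) = 2.6092.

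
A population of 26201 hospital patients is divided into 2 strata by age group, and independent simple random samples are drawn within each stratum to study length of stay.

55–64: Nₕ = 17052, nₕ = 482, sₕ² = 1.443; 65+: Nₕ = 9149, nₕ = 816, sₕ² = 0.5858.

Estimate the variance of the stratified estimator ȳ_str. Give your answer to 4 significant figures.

Var(ȳ_str) = Σₕ Wₕ²(1 − fₕ)sₕ²/nₕ with Wₕ = Nₕ/N, N = 26201.
55–64: Wₕ = 0.65081485; term = 0.65081485²·(1 − 0.02826648)·1.443/482 = 0.0012322005.
65+: Wₕ = 0.34918515; term = 0.34918515²·(1 − 0.08919008)·0.5858/816 = 7.9725726 × 10^-5.
Sum = 0.0013119262.

0.001312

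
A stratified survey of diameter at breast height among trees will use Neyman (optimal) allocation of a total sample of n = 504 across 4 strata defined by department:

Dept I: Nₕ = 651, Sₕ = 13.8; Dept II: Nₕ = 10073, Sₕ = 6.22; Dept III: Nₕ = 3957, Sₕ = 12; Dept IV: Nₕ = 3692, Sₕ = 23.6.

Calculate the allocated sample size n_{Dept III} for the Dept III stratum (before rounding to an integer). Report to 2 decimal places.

Neyman allocation: nₕ = n·NₕSₕ / Σⱼ NⱼSⱼ.
Σ NⱼSⱼ = 651·13.8 + 10073·6.22 + 3957·12 + 3692·23.6 = 206253.06.
n_{Dept III} = 504·3957·12 / 206253.06 = 116.03.

116.03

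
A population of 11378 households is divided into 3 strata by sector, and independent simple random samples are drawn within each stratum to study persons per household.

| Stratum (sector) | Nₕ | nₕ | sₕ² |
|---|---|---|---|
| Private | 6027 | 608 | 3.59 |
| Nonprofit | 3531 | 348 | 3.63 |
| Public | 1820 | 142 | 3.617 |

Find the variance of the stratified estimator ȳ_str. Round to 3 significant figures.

0.00300

Var(ȳ_str) = Σₕ Wₕ²(1 − fₕ)sₕ²/nₕ with Wₕ = Nₕ/N, N = 11378.
Private: Wₕ = 0.52970645; term = 0.52970645²·(1 − 0.10087938)·3.59/608 = 0.0014896332.
Nonprofit: Wₕ = 0.31033574; term = 0.31033574²·(1 − 0.09855565)·3.63/348 = 9.0558637 × 10^-4.
Public: Wₕ = 0.15995781; term = 0.15995781²·(1 − 0.07802198)·3.617/142 = 6.008854 × 10^-4.
Sum = 0.002996105.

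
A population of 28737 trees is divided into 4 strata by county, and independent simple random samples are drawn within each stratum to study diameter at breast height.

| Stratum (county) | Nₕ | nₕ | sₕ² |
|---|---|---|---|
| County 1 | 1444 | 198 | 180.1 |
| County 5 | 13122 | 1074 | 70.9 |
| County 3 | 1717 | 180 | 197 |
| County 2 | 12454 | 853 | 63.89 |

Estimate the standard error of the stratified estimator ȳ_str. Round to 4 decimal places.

Var(ȳ_str) = Σₕ Wₕ²(1 − fₕ)sₕ²/nₕ with Wₕ = Nₕ/N, N = 28737.
County 1: Wₕ = 0.05024881; term = 0.05024881²·(1 − 0.13711911)·180.1/198 = 0.0019817593.
County 5: Wₕ = 0.45662386; term = 0.45662386²·(1 − 0.08184728)·70.9/1074 = 0.012637876.
County 3: Wₕ = 0.05974876; term = 0.05974876²·(1 − 0.10483401)·197/180 = 0.0034974783.
County 2: Wₕ = 0.43337857; term = 0.43337857²·(1 − 0.06849205)·63.89/853 = 0.013104042.
Sum = 0.031221156.
SE = √(0.031221156) = 0.1767.

0.1767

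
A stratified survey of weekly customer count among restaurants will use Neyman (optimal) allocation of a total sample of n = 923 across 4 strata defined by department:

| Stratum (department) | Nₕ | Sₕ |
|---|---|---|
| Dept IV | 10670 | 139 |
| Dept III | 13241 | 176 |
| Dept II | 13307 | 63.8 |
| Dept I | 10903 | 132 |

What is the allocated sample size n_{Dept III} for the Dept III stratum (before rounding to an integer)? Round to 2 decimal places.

352.52

Neyman allocation: nₕ = n·NₕSₕ / Σⱼ NⱼSⱼ.
Σ NⱼSⱼ = 10670·139 + 13241·176 + 13307·63.8 + 10903·132 = 6.1017286 × 10^6.
n_{Dept III} = 923·13241·176 / (6.1017286 × 10^6) = 352.52.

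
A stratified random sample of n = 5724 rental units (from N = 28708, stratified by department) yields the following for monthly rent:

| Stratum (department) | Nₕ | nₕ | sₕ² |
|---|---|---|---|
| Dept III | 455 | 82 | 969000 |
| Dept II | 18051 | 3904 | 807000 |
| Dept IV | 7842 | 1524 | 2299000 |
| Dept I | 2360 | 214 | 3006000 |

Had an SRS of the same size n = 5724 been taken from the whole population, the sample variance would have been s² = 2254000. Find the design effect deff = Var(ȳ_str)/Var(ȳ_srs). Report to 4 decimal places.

0.7723

Var(ȳ_str) = Σ Wₕ²(1−fₕ)sₕ²/nₕ with Wₕ = Nₕ/28708:
  Dept III: (455/28708)²·(1−82/455)·969000/82 = 2.4334604
  Dept II: (18051/28708)²·(1−3904/18051)·807000/3904 = 64.05064
  Dept IV: (7842/28708)²·(1−1524/7842)·2299000/1524 = 90.688995
  Dept I: (2360/28708)²·(1−214/2360)·3006000/214 = 86.319924
  → Var(ȳ_str) = 243.49302.
Var(ȳ_srs) = (1 − 5724/28708)·2254000/5724 = 315.26587.
deff = 243.49302 / 315.26587 = 0.7723.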